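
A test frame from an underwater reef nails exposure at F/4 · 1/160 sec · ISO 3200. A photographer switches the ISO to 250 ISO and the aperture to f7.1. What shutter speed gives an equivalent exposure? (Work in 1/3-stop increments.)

ISO: 3200 → 2500 → 2000 → 1600 → 1250 → 1000 → 800 → 640 → 500 → 400 → 320 → 250 — 3 2/3 stops dropped (darker).
Aperture: f/4 → f/4.5 → f/5 → f/5.6 → f/6.3 → f/7.1 — 1 2/3 stops smaller aperture (darker).
Net change so far: 5 1/3 stops darker. Offset with the shutter speed: 1/160 → 1/125 → 1/100 → 1/80 → 1/60 → 1/50 → 1/40 → 1/30 → 1/25 → 1/20 → 1/15 → 1/13 → 1/10 → 1/8 → 1/6 → 1/5 → 1/4.

1/4s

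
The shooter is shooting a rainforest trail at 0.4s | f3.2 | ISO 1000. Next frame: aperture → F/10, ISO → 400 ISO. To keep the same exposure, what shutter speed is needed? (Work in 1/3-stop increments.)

Aperture: f/3.2 → f/3.5 → f/4 → f/4.5 → f/5 → f/5.6 → f/6.3 → f/7.1 → f/8 → f/9 → f/10 — 3 1/3 stops narrower (darker).
ISO: 1000 → 800 → 640 → 500 → 400 — 1 1/3 stops lower (darker).
Net change so far: 4 2/3 stops darker. Offset with the shutter speed: 0.4 → 0.5 → 0.6 → 0.8 → 1 → 1.3 → 1.6 → 2 → 2.5 → 3.2 → 4 → 5 → 6 → 8 → 10.

10 s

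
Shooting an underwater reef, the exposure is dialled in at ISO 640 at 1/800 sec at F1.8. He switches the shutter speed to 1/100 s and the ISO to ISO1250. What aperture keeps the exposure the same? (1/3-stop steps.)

Shutter speed: 1/800 → 1/640 → 1/500 → 1/400 → 1/320 → 1/250 → 1/200 → 1/160 → 1/125 → 1/100 — 3 stops slower (brighter).
ISO: 640 → 800 → 1000 → 1250 — 1 stop higher (brighter).
Net change so far: 4 stops brighter. Offset with the aperture: f/1.8 → f/2 → f/2.2 → f/2.5 → f/2.8 → f/3.2 → f/3.5 → f/4 → f/4.5 → f/5 → f/5.6 → f/6.3 → f/7.1.

f/7.1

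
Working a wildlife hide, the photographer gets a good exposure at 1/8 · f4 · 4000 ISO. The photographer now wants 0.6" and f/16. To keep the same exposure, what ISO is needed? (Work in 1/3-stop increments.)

Shutter speed: 1/8 → 1/6 → 1/5 → 1/4 → 0.3 → 0.4 → 0.5 → 0.6 — 2 1/3 stops longer (brighter).
Aperture: f/4 → f/4.5 → f/5 → f/5.6 → f/6.3 → f/7.1 → f/8 → f/9 → f/10 → f/11 → f/13 → f/14 → f/16 — 4 stops smaller aperture (darker).
Net change so far: 1 2/3 stops darker. Offset with the ISO: 4000 → 5000 → 6400 → 8000 → 10000 → 12800.

ISO 12800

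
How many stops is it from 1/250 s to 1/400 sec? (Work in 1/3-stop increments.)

1/250 → 1/320 → 1/400 — count the steps: 2 third-stops = 2/3 stop.

2/3 stop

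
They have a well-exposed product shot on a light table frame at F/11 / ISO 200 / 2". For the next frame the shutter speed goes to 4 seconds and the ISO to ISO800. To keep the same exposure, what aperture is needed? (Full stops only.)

f/32

Shutter speed: 2 → 4 — 1 stop slower (brighter).
ISO: 200 → 400 → 800 — 2 stops higher (brighter).
Net change so far: 3 stops brighter. Offset with the aperture: f/11 → f/16 → f/22 → f/32.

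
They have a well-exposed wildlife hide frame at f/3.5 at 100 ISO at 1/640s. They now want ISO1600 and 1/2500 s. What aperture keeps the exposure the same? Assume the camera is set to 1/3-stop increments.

ISO: 100 → 125 → 160 → 200 → 250 → 320 → 400 → 500 → 640 → 800 → 1000 → 1250 → 1600 — 4 stops higher (brighter).
Shutter speed: 1/640 → 1/800 → 1/1000 → 1/1250 → 1/1600 → 1/2000 → 1/2500 — 2 stops shorter (darker).
Net change so far: 2 stops brighter. Offset with the aperture: f/3.5 → f/4 → f/4.5 → f/5 → f/5.6 → f/6.3 → f/7.1.

f/7.1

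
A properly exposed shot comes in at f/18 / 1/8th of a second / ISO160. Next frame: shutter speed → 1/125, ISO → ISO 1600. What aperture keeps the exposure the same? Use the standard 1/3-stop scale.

f/14

Shutter speed: 1/8 → 1/10 → 1/13 → 1/15 → 1/20 → 1/25 → 1/30 → 1/40 → 1/50 → 1/60 → 1/80 → 1/100 → 1/125 — 4 stops faster (darker).
ISO: 160 → 200 → 250 → 320 → 400 → 500 → 640 → 800 → 1000 → 1250 → 1600 — 3 1/3 stops raised (brighter).
Net change so far: 2/3 stop darker. Offset with the aperture: f/18 → f/16 → f/14.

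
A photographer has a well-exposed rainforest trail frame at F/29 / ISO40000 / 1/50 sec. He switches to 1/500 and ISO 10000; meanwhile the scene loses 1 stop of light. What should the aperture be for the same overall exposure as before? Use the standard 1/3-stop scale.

f/3.2

Scene light: 1 stop darker.
Shutter speed: 1/50 → 1/60 → 1/80 → 1/100 → 1/125 → 1/160 → 1/200 → 1/250 → 1/320 → 1/400 → 1/500 — 3 1/3 stops faster (darker).
ISO: 40000 → 32000 → 25600 → 20000 → 16000 → 12800 → 10000 — 2 stops lower (darker).
Net so far: 6 1/3 stops darker. Aperture: f/29 → f/25 → f/22 → f/20 → f/18 → f/16 → f/14 → f/13 → f/11 → f/10 → f/9 → f/8 → f/7.1 → f/6.3 → f/5.6 → f/5 → f/4.5 → f/4 → f/3.5 → f/3.2.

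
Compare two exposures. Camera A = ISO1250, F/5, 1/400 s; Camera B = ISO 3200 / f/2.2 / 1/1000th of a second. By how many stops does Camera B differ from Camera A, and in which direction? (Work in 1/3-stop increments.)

2 1/3 stops brighter

Aperture: f/5 → f/4.5 → f/4 → f/3.5 → f/3.2 → f/2.8 → f/2.5 → f/2.2 — 2 1/3 stops larger aperture (brighter).
Shutter speed: 1/400 → 1/500 → 1/640 → 1/800 → 1/1000 — 1 1/3 stops faster (darker).
ISO: 1250 → 1600 → 2000 → 2500 → 3200 — 1 1/3 stops higher (brighter).
Net: +2 1/3 −1 1/3 +1 1/3 = +2 1/3 stops.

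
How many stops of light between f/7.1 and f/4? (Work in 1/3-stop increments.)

f/7.1 → f/6.3 → f/5.6 → f/5 → f/4.5 → f/4 — count the steps: 5 third-stops = 1 2/3 stops.

1 2/3 stops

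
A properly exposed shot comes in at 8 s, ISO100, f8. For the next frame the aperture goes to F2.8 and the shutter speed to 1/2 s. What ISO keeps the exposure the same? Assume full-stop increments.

Aperture: f/8 → f/5.6 → f/4 → f/2.8 — 3 stops larger aperture (brighter).
Shutter speed: 8 → 4 → 2 → 1 → 1/2 — 4 stops faster (darker).
Net change so far: 1 stop darker. Offset with the ISO: 100 → 200.

ISO 200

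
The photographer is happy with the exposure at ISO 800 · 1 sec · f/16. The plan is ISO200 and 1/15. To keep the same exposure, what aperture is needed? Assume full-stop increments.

ISO: 800 → 400 → 200 — 2 stops dropped (darker).
Shutter speed: 1 → 1/2 → 1/4 → 1/8 → 1/15 — 4 stops faster (darker).
Net change so far: 6 stops darker. Offset with the aperture: f/16 → f/11 → f/8 → f/5.6 → f/4 → f/2.8 → f/2.

f/2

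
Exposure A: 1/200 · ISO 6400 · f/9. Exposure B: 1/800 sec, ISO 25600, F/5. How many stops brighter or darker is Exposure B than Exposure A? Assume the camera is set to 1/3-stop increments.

1 2/3 stops brighter

Aperture: f/9 → f/8 → f/7.1 → f/6.3 → f/5.6 → f/5 — 1 2/3 stops opened up (brighter).
Shutter speed: 1/200 → 1/250 → 1/320 → 1/400 → 1/500 → 1/640 → 1/800 — 2 stops shorter (darker).
ISO: 6400 → 8000 → 10000 → 12800 → 16000 → 20000 → 25600 — 2 stops higher (brighter).
Net: +1 2/3 −2 +2 = +1 2/3 stops.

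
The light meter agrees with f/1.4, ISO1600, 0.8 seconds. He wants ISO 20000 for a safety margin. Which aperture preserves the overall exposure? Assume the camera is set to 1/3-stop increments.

ISO: 1600 → 2000 → 2500 → 3200 → 4000 → 5000 → 6400 → 8000 → 10000 → 12800 → 16000 → 20000 — 3 2/3 stops raised (brighter).
Need 3 2/3 stops darker from the aperture: f/1.4 → f/1.6 → f/1.8 → f/2 → f/2.2 → f/2.5 → f/2.8 → f/3.2 → f/3.5 → f/4 → f/4.5 → f/5.

f/5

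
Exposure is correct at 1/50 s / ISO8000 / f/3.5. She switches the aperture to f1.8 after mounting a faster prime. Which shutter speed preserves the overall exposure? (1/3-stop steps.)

Aperture: f/3.5 → f/3.2 → f/2.8 → f/2.5 → f/2.2 → f/2 → f/1.8 — 2 stops larger aperture (brighter).
Need 2 stops darker from the shutter speed: 1/50 → 1/60 → 1/80 → 1/100 → 1/125 → 1/160 → 1/200.

1/200s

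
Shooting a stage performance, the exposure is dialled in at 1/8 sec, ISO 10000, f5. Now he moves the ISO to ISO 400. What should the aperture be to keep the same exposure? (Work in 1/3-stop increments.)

f/1.0

ISO: 10000 → 8000 → 6400 → 5000 → 4000 → 3200 → 2500 → 2000 → 1600 → 1250 → 1000 → 800 → 640 → 500 → 400 — 4 2/3 stops dropped (darker).
Need 4 2/3 stops brighter from the aperture: f/5 → f/4.5 → f/4 → f/3.5 → f/3.2 → f/2.8 → f/2.5 → f/2.2 → f/2 → f/1.8 → f/1.6 → f/1.4 → f/1.2 → f/1.1 → f/1.0.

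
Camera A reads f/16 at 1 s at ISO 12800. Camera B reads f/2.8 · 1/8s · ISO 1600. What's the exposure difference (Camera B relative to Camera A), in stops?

1 stop darker

Aperture: f/16 → f/11 → f/8 → f/5.6 → f/4 → f/2.8 — 5 stops larger aperture (brighter).
Shutter speed: 1 → 1/2 → 1/4 → 1/8 — 3 stops shorter (darker).
ISO: 12800 → 6400 → 3200 → 1600 — 3 stops lower (darker).
Net: +5 −3 −3 = −1 stop.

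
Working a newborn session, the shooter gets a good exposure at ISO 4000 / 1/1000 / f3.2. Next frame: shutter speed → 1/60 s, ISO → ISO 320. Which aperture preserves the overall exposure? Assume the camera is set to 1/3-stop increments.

Shutter speed: 1/1000 → 1/800 → 1/640 → 1/500 → 1/400 → 1/320 → 1/250 → 1/200 → 1/160 → 1/125 → 1/100 → 1/80 → 1/60 — 4 stops longer (brighter).
ISO: 4000 → 3200 → 2500 → 2000 → 1600 → 1250 → 1000 → 800 → 640 → 500 → 400 → 320 — 3 2/3 stops lower (darker).
Net change so far: 1/3 stop brighter. Offset with the aperture: f/3.2 → f/3.5.

f/3.5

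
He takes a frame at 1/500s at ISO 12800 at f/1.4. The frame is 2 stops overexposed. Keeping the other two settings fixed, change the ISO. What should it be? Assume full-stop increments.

Overexposed by 2 stops → need 2 stops darker.
ISO: 12800 → 6400 → 3200.

ISO 3200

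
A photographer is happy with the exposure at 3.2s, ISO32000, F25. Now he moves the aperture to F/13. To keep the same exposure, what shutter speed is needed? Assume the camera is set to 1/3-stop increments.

Aperture: f/25 → f/22 → f/20 → f/18 → f/16 → f/14 → f/13 — 2 stops larger aperture (brighter).
Need 2 stops darker from the shutter speed: 3.2 → 2.5 → 2 → 1.6 → 1.3 → 1 → 0.8.

0.8 s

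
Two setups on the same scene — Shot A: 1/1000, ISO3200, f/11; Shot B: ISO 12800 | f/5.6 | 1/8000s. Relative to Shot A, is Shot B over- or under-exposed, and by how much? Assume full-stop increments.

Aperture: f/11 → f/8 → f/5.6 — 2 stops opened up (brighter).
Shutter speed: 1/1000 → 1/2000 → 1/4000 → 1/8000 — 3 stops shorter (darker).
ISO: 3200 → 6400 → 12800 — 2 stops higher (brighter).
Net: +2 −3 +2 = +1 stop.

1 stop brighter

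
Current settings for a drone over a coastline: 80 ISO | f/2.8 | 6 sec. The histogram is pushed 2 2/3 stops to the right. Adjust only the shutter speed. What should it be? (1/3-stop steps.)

1 s

Overexposed by 2 2/3 stops → need 2 2/3 stops darker.
Shutter speed: 6 → 5 → 4 → 3.2 → 2.5 → 2 → 1.6 → 1.3 → 1.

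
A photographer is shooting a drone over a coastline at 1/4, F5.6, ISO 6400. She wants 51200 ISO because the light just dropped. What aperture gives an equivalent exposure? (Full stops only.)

ISO: 6400 → 12800 → 25600 → 51200 — 3 stops raised (brighter).
Need 3 stops darker from the aperture: f/5.6 → f/8 → f/11 → f/16.

f/16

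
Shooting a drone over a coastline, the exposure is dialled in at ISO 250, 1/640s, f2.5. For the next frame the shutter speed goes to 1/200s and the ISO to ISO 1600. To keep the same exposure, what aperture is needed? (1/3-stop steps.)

Shutter speed: 1/640 → 1/500 → 1/400 → 1/320 → 1/250 → 1/200 — 1 2/3 stops longer (brighter).
ISO: 250 → 320 → 400 → 500 → 640 → 800 → 1000 → 1250 → 1600 — 2 2/3 stops higher (brighter).
Net change so far: 4 1/3 stops brighter. Offset with the aperture: f/2.5 → f/2.8 → f/3.2 → f/3.5 → f/4 → f/4.5 → f/5 → f/5.6 → f/6.3 → f/7.1 → f/8 → f/9 → f/10 → f/11.

f/11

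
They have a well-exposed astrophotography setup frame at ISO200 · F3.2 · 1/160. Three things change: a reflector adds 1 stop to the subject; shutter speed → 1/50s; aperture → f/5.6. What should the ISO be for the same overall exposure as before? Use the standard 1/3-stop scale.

Scene light: 1 stop brighter.
Shutter speed: 1/160 → 1/125 → 1/100 → 1/80 → 1/60 → 1/50 — 1 2/3 stops longer (brighter).
Aperture: f/3.2 → f/3.5 → f/4 → f/4.5 → f/5 → f/5.6 — 1 2/3 stops narrower (darker).
Net so far: 1 stop brighter. ISO: 200 → 160 → 125 → 100.

ISO 100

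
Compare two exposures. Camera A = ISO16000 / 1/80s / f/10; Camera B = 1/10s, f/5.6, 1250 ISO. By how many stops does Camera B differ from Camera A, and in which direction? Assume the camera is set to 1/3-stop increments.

Aperture: f/10 → f/9 → f/8 → f/7.1 → f/6.3 → f/5.6 — 1 2/3 stops larger aperture (brighter).
Shutter speed: 1/80 → 1/60 → 1/50 → 1/40 → 1/30 → 1/25 → 1/20 → 1/15 → 1/13 → 1/10 — 3 stops longer (brighter).
ISO: 16000 → 12800 → 10000 → 8000 → 6400 → 5000 → 4000 → 3200 → 2500 → 2000 → 1600 → 1250 — 3 2/3 stops lower (darker).
Net: +1 2/3 +3 −3 2/3 = +1 stop.

1 stop brighter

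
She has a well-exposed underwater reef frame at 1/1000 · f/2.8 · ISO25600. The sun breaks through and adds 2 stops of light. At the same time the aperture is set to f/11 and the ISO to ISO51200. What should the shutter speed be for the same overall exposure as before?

Scene light: 2 stops brighter.
Aperture: f/2.8 → f/4 → f/5.6 → f/8 → f/11 — 4 stops narrower (darker).
ISO: 25600 → 51200 — 1 stop raised (brighter).
Net so far: 1 stop darker. Shutter speed: 1/1000 → 1/500.

1/500s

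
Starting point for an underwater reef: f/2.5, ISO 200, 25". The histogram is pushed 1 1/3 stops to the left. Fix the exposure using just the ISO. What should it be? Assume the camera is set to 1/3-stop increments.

ISO 500

Underexposed by 1 1/3 stops → need 1 1/3 stops brighter.
ISO: 200 → 250 → 320 → 400 → 500.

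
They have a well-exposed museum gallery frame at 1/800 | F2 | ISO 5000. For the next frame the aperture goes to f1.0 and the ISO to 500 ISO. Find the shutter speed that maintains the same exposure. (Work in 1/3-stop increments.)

Aperture: f/2 → f/1.8 → f/1.6 → f/1.4 → f/1.2 → f/1.1 → f/1.0 — 2 stops larger aperture (brighter).
ISO: 5000 → 4000 → 3200 → 2500 → 2000 → 1600 → 1250 → 1000 → 800 → 640 → 500 — 3 1/3 stops dropped (darker).
Net change so far: 1 1/3 stops darker. Offset with the shutter speed: 1/800 → 1/640 → 1/500 → 1/400 → 1/320.

1/320s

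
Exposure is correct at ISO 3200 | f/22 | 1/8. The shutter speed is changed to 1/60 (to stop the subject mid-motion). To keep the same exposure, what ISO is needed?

ISO 25600

Shutter speed: 1/8 → 1/15 → 1/30 → 1/60 — 3 stops faster (darker).
Need 3 stops brighter from the ISO: 3200 → 6400 → 12800 → 25600.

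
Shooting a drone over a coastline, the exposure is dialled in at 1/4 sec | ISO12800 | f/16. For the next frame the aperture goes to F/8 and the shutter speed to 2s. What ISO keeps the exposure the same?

Aperture: f/16 → f/11 → f/8 — 2 stops larger aperture (brighter).
Shutter speed: 1/4 → 1/2 → 1 → 2 — 3 stops slower (brighter).
Net change so far: 5 stops brighter. Offset with the ISO: 12800 → 6400 → 3200 → 1600 → 800 → 400.

ISO 400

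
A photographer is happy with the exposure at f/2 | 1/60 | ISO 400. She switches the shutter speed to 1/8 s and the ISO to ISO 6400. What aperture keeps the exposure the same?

Shutter speed: 1/60 → 1/30 → 1/15 → 1/8 — 3 stops slower (brighter).
ISO: 400 → 800 → 1600 → 3200 → 6400 — 4 stops higher (brighter).
Net change so far: 7 stops brighter. Offset with the aperture: f/2 → f/2.8 → f/4 → f/5.6 → f/8 → f/11 → f/16 → f/22.

f/22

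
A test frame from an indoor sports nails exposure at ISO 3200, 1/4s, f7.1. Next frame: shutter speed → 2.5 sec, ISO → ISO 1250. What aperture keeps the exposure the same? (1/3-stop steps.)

f/14

Shutter speed: 1/4 → 0.3 → 0.4 → 0.5 → 0.6 → 0.8 → 1 → 1.3 → 1.6 → 2 → 2.5 — 3 1/3 stops slower (brighter).
ISO: 3200 → 2500 → 2000 → 1600 → 1250 — 1 1/3 stops dropped (darker).
Net change so far: 2 stops brighter. Offset with the aperture: f/7.1 → f/8 → f/9 → f/10 → f/11 → f/13 → f/14.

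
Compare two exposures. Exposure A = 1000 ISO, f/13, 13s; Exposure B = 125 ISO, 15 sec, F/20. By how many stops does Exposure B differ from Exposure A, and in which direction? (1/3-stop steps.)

4 stops darker

Aperture: f/13 → f/14 → f/16 → f/18 → f/20 — 1 1/3 stops smaller aperture (darker).
Shutter speed: 13 → 15 — 1/3 stop slower (brighter).
ISO: 1000 → 800 → 640 → 500 → 400 → 320 → 250 → 200 → 160 → 125 — 3 stops dropped (darker).
Net: −1 1/3 +1/3 −3 = −4 stops.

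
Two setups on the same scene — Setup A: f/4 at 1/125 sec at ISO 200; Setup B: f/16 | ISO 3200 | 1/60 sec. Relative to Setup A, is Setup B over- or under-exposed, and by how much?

Aperture: f/4 → f/5.6 → f/8 → f/11 → f/16 — 4 stops stopped down (darker).
Shutter speed: 1/125 → 1/60 — 1 stop longer (brighter).
ISO: 200 → 400 → 800 → 1600 → 3200 — 4 stops higher (brighter).
Net: −4 +1 +4 = +1 stop.

1 stop brighter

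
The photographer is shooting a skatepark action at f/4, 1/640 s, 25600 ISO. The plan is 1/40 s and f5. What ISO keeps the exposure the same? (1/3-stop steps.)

Shutter speed: 1/640 → 1/500 → 1/400 → 1/320 → 1/250 → 1/200 → 1/160 → 1/125 → 1/100 → 1/80 → 1/60 → 1/50 → 1/40 — 4 stops slower (brighter).
Aperture: f/4 → f/4.5 → f/5 — 2/3 stop smaller aperture (darker).
Net change so far: 3 1/3 stops brighter. Offset with the ISO: 25600 → 20000 → 16000 → 12800 → 10000 → 8000 → 6400 → 5000 → 4000 → 3200 → 2500.

ISO 2500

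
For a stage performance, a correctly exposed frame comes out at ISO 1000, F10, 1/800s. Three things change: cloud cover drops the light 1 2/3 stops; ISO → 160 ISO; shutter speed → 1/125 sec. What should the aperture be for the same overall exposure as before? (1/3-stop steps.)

Scene light: 1 2/3 stops darker.
ISO: 1000 → 800 → 640 → 500 → 400 → 320 → 250 → 200 → 160 — 2 2/3 stops dropped (darker).
Shutter speed: 1/800 → 1/640 → 1/500 → 1/400 → 1/320 → 1/250 → 1/200 → 1/160 → 1/125 — 2 2/3 stops longer (brighter).
Net so far: 1 2/3 stops darker. Aperture: f/10 → f/9 → f/8 → f/7.1 → f/6.3 → f/5.6.

f/5.6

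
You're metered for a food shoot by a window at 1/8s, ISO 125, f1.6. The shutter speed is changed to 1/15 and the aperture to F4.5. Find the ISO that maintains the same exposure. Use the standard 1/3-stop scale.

ISO 2000

Shutter speed: 1/8 → 1/10 → 1/13 → 1/15 — 1 stop shorter (darker).
Aperture: f/1.6 → f/1.8 → f/2 → f/2.2 → f/2.5 → f/2.8 → f/3.2 → f/3.5 → f/4 → f/4.5 — 3 stops narrower (darker).
Net change so far: 4 stops darker. Offset with the ISO: 125 → 160 → 200 → 250 → 320 → 400 → 500 → 640 → 800 → 1000 → 1250 → 1600 → 2000.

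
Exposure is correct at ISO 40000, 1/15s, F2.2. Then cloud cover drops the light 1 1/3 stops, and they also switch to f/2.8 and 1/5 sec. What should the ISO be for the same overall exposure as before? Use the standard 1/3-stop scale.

ISO 51200

Scene light: 1 1/3 stops darker.
Aperture: f/2.2 → f/2.5 → f/2.8 — 2/3 stop narrower (darker).
Shutter speed: 1/15 → 1/13 → 1/10 → 1/8 → 1/6 → 1/5 — 1 2/3 stops longer (brighter).
Net so far: 1/3 stop darker. ISO: 40000 → 51200.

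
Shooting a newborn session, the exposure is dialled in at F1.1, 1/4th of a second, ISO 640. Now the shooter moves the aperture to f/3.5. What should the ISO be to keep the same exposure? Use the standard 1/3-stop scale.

ISO 6400

Aperture: f/1.1 → f/1.2 → f/1.4 → f/1.6 → f/1.8 → f/2 → f/2.2 → f/2.5 → f/2.8 → f/3.2 → f/3.5 — 3 1/3 stops smaller aperture (darker).
Need 3 1/3 stops brighter from the ISO: 640 → 800 → 1000 → 1250 → 1600 → 2000 → 2500 → 3200 → 4000 → 5000 → 6400.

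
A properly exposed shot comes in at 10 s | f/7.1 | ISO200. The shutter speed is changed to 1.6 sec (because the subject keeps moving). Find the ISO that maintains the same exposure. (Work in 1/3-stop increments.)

ISO 1250

Shutter speed: 10 → 8 → 6 → 5 → 4 → 3.2 → 2.5 → 2 → 1.6 — 2 2/3 stops shorter (darker).
Need 2 2/3 stops brighter from the ISO: 200 → 250 → 320 → 400 → 500 → 640 → 800 → 1000 → 1250.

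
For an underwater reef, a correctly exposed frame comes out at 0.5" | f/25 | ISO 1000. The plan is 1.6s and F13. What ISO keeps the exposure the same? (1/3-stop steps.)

Shutter speed: 0.5 → 0.6 → 0.8 → 1 → 1.3 → 1.6 — 1 2/3 stops longer (brighter).
Aperture: f/25 → f/22 → f/20 → f/18 → f/16 → f/14 → f/13 — 2 stops opened up (brighter).
Net change so far: 3 2/3 stops brighter. Offset with the ISO: 1000 → 800 → 640 → 500 → 400 → 320 → 250 → 200 → 160 → 125 → 100 → 80.

ISO 80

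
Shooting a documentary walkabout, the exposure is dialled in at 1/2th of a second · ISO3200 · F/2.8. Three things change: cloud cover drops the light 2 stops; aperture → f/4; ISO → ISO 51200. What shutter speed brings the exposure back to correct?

1/4s

Scene light: 2 stops darker.
Aperture: f/2.8 → f/4 — 1 stop stopped down (darker).
ISO: 3200 → 6400 → 12800 → 25600 → 51200 — 4 stops raised (brighter).
Net so far: 1 stop brighter. Shutter speed: 1/2 → 1/4.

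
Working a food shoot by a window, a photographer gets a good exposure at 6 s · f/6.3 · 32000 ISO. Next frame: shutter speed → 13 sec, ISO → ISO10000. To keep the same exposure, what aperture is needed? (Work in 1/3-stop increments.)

f/5

Shutter speed: 6 → 8 → 10 → 13 — 1 stop slower (brighter).
ISO: 32000 → 25600 → 20000 → 16000 → 12800 → 10000 — 1 2/3 stops lower (darker).
Net change so far: 2/3 stop darker. Offset with the aperture: f/6.3 → f/5.6 → f/5.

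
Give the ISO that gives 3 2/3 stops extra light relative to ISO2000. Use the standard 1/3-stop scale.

ISO: 2000 → 2500 → 3200 → 4000 → 5000 → 6400 → 8000 → 10000 → 12800 → 16000 → 20000 → 25600 — 3 2/3 stops raised (brighter).

ISO 25600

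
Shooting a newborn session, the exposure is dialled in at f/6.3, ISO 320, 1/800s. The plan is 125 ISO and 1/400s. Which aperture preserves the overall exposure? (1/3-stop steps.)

ISO: 320 → 250 → 200 → 160 → 125 — 1 1/3 stops lower (darker).
Shutter speed: 1/800 → 1/640 → 1/500 → 1/400 — 1 stop slower (brighter).
Net change so far: 1/3 stop darker. Offset with the aperture: f/6.3 → f/5.6.

f/5.6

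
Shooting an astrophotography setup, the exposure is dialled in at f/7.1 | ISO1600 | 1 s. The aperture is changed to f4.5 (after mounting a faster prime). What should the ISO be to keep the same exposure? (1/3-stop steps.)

Aperture: f/7.1 → f/6.3 → f/5.6 → f/5 → f/4.5 — 1 1/3 stops wider (brighter).
Need 1 1/3 stops darker from the ISO: 1600 → 1250 → 1000 → 800 → 640.

ISO 640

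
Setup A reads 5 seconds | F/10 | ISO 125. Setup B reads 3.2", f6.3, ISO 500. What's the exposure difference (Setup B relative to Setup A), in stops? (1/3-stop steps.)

2 2/3 stops brighter

Aperture: f/10 → f/9 → f/8 → f/7.1 → f/6.3 — 1 1/3 stops wider (brighter).
Shutter speed: 5 → 4 → 3.2 — 2/3 stop faster (darker).
ISO: 125 → 160 → 200 → 250 → 320 → 400 → 500 — 2 stops higher (brighter).
Net: +1 1/3 −2/3 +2 = +2 2/3 stops.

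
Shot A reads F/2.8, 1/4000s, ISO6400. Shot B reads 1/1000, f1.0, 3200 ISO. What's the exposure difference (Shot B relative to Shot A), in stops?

4 stops brighter

Aperture: f/2.8 → f/2 → f/1.4 → f/1.0 — 3 stops opened up (brighter).
Shutter speed: 1/4000 → 1/2000 → 1/1000 — 2 stops slower (brighter).
ISO: 6400 → 3200 — 1 stop lower (darker).
Net: +3 +2 −1 = +4 stops.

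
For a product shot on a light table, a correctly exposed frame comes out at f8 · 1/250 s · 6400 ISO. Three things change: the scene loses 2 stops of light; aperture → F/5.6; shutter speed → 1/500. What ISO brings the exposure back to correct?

Scene light: 2 stops darker.
Aperture: f/8 → f/5.6 — 1 stop wider (brighter).
Shutter speed: 1/250 → 1/500 — 1 stop faster (darker).
Net so far: 2 stops darker. ISO: 6400 → 12800 → 25600.

ISO 25600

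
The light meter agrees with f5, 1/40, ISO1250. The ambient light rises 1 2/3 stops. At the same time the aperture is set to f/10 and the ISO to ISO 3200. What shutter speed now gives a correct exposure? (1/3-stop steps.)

Scene light: 1 2/3 stops brighter.
Aperture: f/5 → f/5.6 → f/6.3 → f/7.1 → f/8 → f/9 → f/10 — 2 stops narrower (darker).
ISO: 1250 → 1600 → 2000 → 2500 → 3200 — 1 1/3 stops raised (brighter).
Net so far: 1 stop brighter. Shutter speed: 1/40 → 1/50 → 1/60 → 1/80.

1/80s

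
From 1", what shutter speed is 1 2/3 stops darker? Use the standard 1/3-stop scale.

0.3 s

Shutter speed: 1 → 0.8 → 0.6 → 0.5 → 0.4 → 0.3 — 1 2/3 stops faster (darker).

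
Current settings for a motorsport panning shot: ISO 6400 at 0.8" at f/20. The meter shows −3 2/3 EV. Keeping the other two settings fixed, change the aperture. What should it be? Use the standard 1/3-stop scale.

Underexposed by 3 2/3 stops → need 3 2/3 stops brighter.
Aperture: f/20 → f/18 → f/16 → f/14 → f/13 → f/11 → f/10 → f/9 → f/8 → f/7.1 → f/6.3 → f/5.6.

f/5.6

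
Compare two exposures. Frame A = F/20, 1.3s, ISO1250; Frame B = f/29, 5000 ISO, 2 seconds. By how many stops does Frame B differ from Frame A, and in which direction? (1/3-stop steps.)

Aperture: f/20 → f/22 → f/25 → f/29 — 1 stop stopped down (darker).
Shutter speed: 1.3 → 1.6 → 2 — 2/3 stop longer (brighter).
ISO: 1250 → 1600 → 2000 → 2500 → 3200 → 4000 → 5000 — 2 stops higher (brighter).
Net: −1 +2/3 +2 = +1 2/3 stops.

1 2/3 stops brighter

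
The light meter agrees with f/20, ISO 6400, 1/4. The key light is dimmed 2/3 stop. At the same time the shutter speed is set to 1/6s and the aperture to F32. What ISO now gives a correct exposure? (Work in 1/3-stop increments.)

Scene light: 2/3 stop darker.
Shutter speed: 1/4 → 1/5 → 1/6 — 2/3 stop shorter (darker).
Aperture: f/20 → f/22 → f/25 → f/29 → f/32 — 1 1/3 stops stopped down (darker).
Net so far: 2 2/3 stops darker. ISO: 6400 → 8000 → 10000 → 12800 → 16000 → 20000 → 25600 → 32000 → 40000.

ISO 40000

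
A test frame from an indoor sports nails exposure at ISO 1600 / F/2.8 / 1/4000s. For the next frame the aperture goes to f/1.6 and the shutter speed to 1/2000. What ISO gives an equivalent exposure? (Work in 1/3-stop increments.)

ISO 250

Aperture: f/2.8 → f/2.5 → f/2.2 → f/2 → f/1.8 → f/1.6 — 1 2/3 stops larger aperture (brighter).
Shutter speed: 1/4000 → 1/3200 → 1/2500 → 1/2000 — 1 stop slower (brighter).
Net change so far: 2 2/3 stops brighter. Offset with the ISO: 1600 → 1250 → 1000 → 800 → 640 → 500 → 400 → 320 → 250.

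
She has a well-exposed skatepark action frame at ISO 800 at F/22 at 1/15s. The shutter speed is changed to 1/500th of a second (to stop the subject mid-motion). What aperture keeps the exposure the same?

f/4

Shutter speed: 1/15 → 1/30 → 1/60 → 1/125 → 1/250 → 1/500 — 5 stops faster (darker).
Need 5 stops brighter from the aperture: f/22 → f/16 → f/11 → f/8 → f/5.6 → f/4.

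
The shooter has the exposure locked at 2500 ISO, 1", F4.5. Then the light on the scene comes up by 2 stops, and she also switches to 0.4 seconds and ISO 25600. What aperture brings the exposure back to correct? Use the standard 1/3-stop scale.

Scene light: 2 stops brighter.
Shutter speed: 1 → 0.8 → 0.6 → 0.5 → 0.4 — 1 1/3 stops faster (darker).
ISO: 2500 → 3200 → 4000 → 5000 → 6400 → 8000 → 10000 → 12800 → 16000 → 20000 → 25600 — 3 1/3 stops raised (brighter).
Net so far: 4 stops brighter. Aperture: f/4.5 → f/5 → f/5.6 → f/6.3 → f/7.1 → f/8 → f/9 → f/10 → f/11 → f/13 → f/14 → f/16 → f/18.

f/18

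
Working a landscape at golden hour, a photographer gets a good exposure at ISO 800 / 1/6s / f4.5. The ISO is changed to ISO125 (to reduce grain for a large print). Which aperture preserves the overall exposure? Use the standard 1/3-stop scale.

f/1.8

ISO: 800 → 640 → 500 → 400 → 320 → 250 → 200 → 160 → 125 — 2 2/3 stops dropped (darker).
Need 2 2/3 stops brighter from the aperture: f/4.5 → f/4 → f/3.5 → f/3.2 → f/2.8 → f/2.5 → f/2.2 → f/2 → f/1.8.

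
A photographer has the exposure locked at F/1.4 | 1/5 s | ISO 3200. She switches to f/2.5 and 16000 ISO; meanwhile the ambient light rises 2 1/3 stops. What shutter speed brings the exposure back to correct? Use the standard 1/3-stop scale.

1/40s

Scene light: 2 1/3 stops brighter.
Aperture: f/1.4 → f/1.6 → f/1.8 → f/2 → f/2.2 → f/2.5 — 1 2/3 stops stopped down (darker).
ISO: 3200 → 4000 → 5000 → 6400 → 8000 → 10000 → 12800 → 16000 — 2 1/3 stops raised (brighter).
Net so far: 3 stops brighter. Shutter speed: 1/5 → 1/6 → 1/8 → 1/10 → 1/13 → 1/15 → 1/20 → 1/25 → 1/30 → 1/40.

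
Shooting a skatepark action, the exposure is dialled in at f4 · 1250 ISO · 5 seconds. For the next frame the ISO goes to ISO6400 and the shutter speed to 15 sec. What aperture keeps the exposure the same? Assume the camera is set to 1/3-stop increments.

ISO: 1250 → 1600 → 2000 → 2500 → 3200 → 4000 → 5000 → 6400 — 2 1/3 stops raised (brighter).
Shutter speed: 5 → 6 → 8 → 10 → 13 → 15 — 1 2/3 stops slower (brighter).
Net change so far: 4 stops brighter. Offset with the aperture: f/4 → f/4.5 → f/5 → f/5.6 → f/6.3 → f/7.1 → f/8 → f/9 → f/10 → f/11 → f/13 → f/14 → f/16.

f/16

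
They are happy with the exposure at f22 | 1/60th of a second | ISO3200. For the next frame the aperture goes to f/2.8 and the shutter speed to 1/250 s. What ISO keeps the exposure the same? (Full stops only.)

Aperture: f/22 → f/16 → f/11 → f/8 → f/5.6 → f/4 → f/2.8 — 6 stops opened up (brighter).
Shutter speed: 1/60 → 1/125 → 1/250 — 2 stops faster (darker).
Net change so far: 4 stops brighter. Offset with the ISO: 3200 → 1600 → 800 → 400 → 200.

ISO 200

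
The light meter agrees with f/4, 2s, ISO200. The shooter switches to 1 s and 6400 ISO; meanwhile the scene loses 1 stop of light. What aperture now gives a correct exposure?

f/11

Scene light: 1 stop darker.
Shutter speed: 2 → 1 — 1 stop shorter (darker).
ISO: 200 → 400 → 800 → 1600 → 3200 → 6400 — 5 stops higher (brighter).
Net so far: 3 stops brighter. Aperture: f/4 → f/5.6 → f/8 → f/11.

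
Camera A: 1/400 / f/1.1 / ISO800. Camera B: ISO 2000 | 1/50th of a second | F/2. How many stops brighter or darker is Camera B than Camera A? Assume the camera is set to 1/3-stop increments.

Aperture: f/1.1 → f/1.2 → f/1.4 → f/1.6 → f/1.8 → f/2 — 1 2/3 stops stopped down (darker).
Shutter speed: 1/400 → 1/320 → 1/250 → 1/200 → 1/160 → 1/125 → 1/100 → 1/80 → 1/60 → 1/50 — 3 stops slower (brighter).
ISO: 800 → 1000 → 1250 → 1600 → 2000 — 1 1/3 stops raised (brighter).
Net: −1 2/3 +3 +1 1/3 = +2 2/3 stops.

2 2/3 stops brighter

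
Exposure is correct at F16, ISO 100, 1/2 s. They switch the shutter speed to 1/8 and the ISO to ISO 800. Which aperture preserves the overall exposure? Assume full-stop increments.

Shutter speed: 1/2 → 1/4 → 1/8 — 2 stops shorter (darker).
ISO: 100 → 200 → 400 → 800 — 3 stops higher (brighter).
Net change so far: 1 stop brighter. Offset with the aperture: f/16 → f/22.

f/22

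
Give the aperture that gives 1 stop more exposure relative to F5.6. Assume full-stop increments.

f/4

Aperture: f/5.6 → f/4 — 1 stop larger aperture (brighter).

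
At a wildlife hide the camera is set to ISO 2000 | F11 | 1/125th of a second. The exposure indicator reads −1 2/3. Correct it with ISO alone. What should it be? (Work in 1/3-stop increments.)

ISO 6400

Underexposed by 1 2/3 stops → need 1 2/3 stops brighter.
ISO: 2000 → 2500 → 3200 → 4000 → 5000 → 6400.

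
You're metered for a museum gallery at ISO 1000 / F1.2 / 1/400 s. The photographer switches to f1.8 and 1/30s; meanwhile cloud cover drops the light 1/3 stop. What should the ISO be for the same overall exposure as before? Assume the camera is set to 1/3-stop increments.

ISO 200

Scene light: 1/3 stop darker.
Aperture: f/1.2 → f/1.4 → f/1.6 → f/1.8 — 1 stop smaller aperture (darker).
Shutter speed: 1/400 → 1/320 → 1/250 → 1/200 → 1/160 → 1/125 → 1/100 → 1/80 → 1/60 → 1/50 → 1/40 → 1/30 — 3 2/3 stops longer (brighter).
Net so far: 2 1/3 stops brighter. ISO: 1000 → 800 → 640 → 500 → 400 → 320 → 250 → 200.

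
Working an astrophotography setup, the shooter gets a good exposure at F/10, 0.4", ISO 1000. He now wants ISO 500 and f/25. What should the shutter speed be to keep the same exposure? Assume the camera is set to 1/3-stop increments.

5 s

ISO: 1000 → 800 → 640 → 500 — 1 stop dropped (darker).
Aperture: f/10 → f/11 → f/13 → f/14 → f/16 → f/18 → f/20 → f/22 → f/25 — 2 2/3 stops narrower (darker).
Net change so far: 3 2/3 stops darker. Offset with the shutter speed: 0.4 → 0.5 → 0.6 → 0.8 → 1 → 1.3 → 1.6 → 2 → 2.5 → 3.2 → 4 → 5.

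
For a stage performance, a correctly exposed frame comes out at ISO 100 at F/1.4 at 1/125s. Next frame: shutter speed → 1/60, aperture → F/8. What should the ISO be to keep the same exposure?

Shutter speed: 1/125 → 1/60 — 1 stop longer (brighter).
Aperture: f/1.4 → f/2 → f/2.8 → f/4 → f/5.6 → f/8 — 5 stops stopped down (darker).
Net change so far: 4 stops darker. Offset with the ISO: 100 → 200 → 400 → 800 → 1600.

ISO 1600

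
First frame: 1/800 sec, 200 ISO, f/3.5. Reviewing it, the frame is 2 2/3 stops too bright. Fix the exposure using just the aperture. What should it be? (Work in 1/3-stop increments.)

f/9

Overexposed by 2 2/3 stops → need 2 2/3 stops darker.
Aperture: f/3.5 → f/4 → f/4.5 → f/5 → f/5.6 → f/6.3 → f/7.1 → f/8 → f/9.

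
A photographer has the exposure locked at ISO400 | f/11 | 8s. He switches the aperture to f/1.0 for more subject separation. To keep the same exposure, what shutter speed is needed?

Aperture: f/11 → f/8 → f/5.6 → f/4 → f/2.8 → f/2 → f/1.4 → f/1.0 — 7 stops wider (brighter).
Need 7 stops darker from the shutter speed: 8 → 4 → 2 → 1 → 1/2 → 1/4 → 1/8 → 1/15.

1/15s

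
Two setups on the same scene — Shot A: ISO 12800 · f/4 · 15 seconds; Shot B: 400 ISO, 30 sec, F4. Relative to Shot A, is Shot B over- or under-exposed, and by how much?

Aperture: unchanged.
Shutter speed: 15 → 30 — 1 stop longer (brighter).
ISO: 12800 → 6400 → 3200 → 1600 → 800 → 400 — 5 stops dropped (darker).
Net: +1 −5 = −4 stops.

4 stops darker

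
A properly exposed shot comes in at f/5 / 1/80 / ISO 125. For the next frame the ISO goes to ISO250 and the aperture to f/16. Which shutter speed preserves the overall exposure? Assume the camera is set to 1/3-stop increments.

1/15s

ISO: 125 → 160 → 200 → 250 — 1 stop raised (brighter).
Aperture: f/5 → f/5.6 → f/6.3 → f/7.1 → f/8 → f/9 → f/10 → f/11 → f/13 → f/14 → f/16 — 3 1/3 stops stopped down (darker).
Net change so far: 2 1/3 stops darker. Offset with the shutter speed: 1/80 → 1/60 → 1/50 → 1/40 → 1/30 → 1/25 → 1/20 → 1/15.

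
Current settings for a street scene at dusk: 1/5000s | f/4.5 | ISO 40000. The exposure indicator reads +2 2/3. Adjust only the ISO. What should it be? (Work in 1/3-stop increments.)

Overexposed by 2 2/3 stops → need 2 2/3 stops darker.
ISO: 40000 → 32000 → 25600 → 20000 → 16000 → 12800 → 10000 → 8000 → 6400.

ISO 6400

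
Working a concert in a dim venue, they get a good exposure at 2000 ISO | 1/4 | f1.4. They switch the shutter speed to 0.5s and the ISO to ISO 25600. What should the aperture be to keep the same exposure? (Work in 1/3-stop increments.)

Shutter speed: 1/4 → 0.3 → 0.4 → 0.5 — 1 stop longer (brighter).
ISO: 2000 → 2500 → 3200 → 4000 → 5000 → 6400 → 8000 → 10000 → 12800 → 16000 → 20000 → 25600 — 3 2/3 stops higher (brighter).
Net change so far: 4 2/3 stops brighter. Offset with the aperture: f/1.4 → f/1.6 → f/1.8 → f/2 → f/2.2 → f/2.5 → f/2.8 → f/3.2 → f/3.5 → f/4 → f/4.5 → f/5 → f/5.6 → f/6.3 → f/7.1.

f/7.1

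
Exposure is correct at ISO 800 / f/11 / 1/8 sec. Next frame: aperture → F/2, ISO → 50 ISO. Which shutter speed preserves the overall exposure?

Aperture: f/11 → f/8 → f/5.6 → f/4 → f/2.8 → f/2 — 5 stops larger aperture (brighter).
ISO: 800 → 400 → 200 → 100 → 50 — 4 stops dropped (darker).
Net change so far: 1 stop brighter. Offset with the shutter speed: 1/8 → 1/15.

1/15s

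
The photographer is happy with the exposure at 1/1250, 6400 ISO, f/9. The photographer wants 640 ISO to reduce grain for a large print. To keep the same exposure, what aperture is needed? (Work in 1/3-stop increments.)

ISO: 6400 → 5000 → 4000 → 3200 → 2500 → 2000 → 1600 → 1250 → 1000 → 800 → 640 — 3 1/3 stops dropped (darker).
Need 3 1/3 stops brighter from the aperture: f/9 → f/8 → f/7.1 → f/6.3 → f/5.6 → f/5 → f/4.5 → f/4 → f/3.5 → f/3.2 → f/2.8.

f/2.8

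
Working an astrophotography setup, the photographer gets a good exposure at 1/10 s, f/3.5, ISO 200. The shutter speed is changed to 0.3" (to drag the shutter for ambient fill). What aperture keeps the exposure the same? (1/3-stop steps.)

f/6.3

Shutter speed: 1/10 → 1/8 → 1/6 → 1/5 → 1/4 → 0.3 — 1 2/3 stops slower (brighter).
Need 1 2/3 stops darker from the aperture: f/3.5 → f/4 → f/4.5 → f/5 → f/5.6 → f/6.3.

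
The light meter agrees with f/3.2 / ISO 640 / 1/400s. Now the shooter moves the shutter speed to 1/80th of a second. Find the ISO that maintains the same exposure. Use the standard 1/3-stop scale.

ISO 125

Shutter speed: 1/400 → 1/320 → 1/250 → 1/200 → 1/160 → 1/125 → 1/100 → 1/80 — 2 1/3 stops longer (brighter).
Need 2 1/3 stops darker from the ISO: 640 → 500 → 400 → 320 → 250 → 200 → 160 → 125.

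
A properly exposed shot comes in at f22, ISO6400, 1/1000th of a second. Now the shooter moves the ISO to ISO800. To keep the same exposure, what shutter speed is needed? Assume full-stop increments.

1/125s

ISO: 6400 → 3200 → 1600 → 800 — 3 stops lower (darker).
Need 3 stops brighter from the shutter speed: 1/1000 → 1/500 → 1/250 → 1/125.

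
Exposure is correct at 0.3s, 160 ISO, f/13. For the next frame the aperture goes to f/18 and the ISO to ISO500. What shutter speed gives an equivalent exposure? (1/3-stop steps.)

Aperture: f/13 → f/14 → f/16 → f/18 — 1 stop narrower (darker).
ISO: 160 → 200 → 250 → 320 → 400 → 500 — 1 2/3 stops higher (brighter).
Net change so far: 2/3 stop brighter. Offset with the shutter speed: 0.3 → 1/4 → 1/5.

1/5s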